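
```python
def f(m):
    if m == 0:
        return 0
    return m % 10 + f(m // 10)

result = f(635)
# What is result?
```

Sum of digits of 635: 5 + 3 + 6 = 14

Answer: 14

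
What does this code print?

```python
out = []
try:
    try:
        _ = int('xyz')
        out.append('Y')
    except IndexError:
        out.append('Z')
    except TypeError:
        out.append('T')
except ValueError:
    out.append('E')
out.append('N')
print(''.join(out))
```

Execution trace: 'E' (outer except ValueError) → 'N' (after the try/except). Output: EN

Answer: EN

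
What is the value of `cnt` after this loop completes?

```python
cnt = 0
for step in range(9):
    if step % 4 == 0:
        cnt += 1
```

Count numbers divisible by 4 in range(9)
`cnt` takes the values: 0 → 1 → 2 → 3

Answer: 3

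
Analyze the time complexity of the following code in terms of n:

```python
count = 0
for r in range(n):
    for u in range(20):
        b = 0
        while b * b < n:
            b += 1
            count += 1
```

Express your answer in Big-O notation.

Each loop level contributes: n × 1 × √n. Multiplying the contributions gives O(n√n).

Answer: O(n√n)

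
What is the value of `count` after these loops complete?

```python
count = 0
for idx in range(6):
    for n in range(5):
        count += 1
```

6 * 5 = 30
`count` takes the values: 0 → 1 → 2 → 3 → 4 → 5 → 6 → 7 → 8 → 9 → 10 → 11 → 12 → 13 → 14 → 15 → 16 → 17 → 18 → 19 → 20 → 21 → 22 → 23 → 24 → 25 → 26 → 27 → 28 → 29 → 30

Answer: 30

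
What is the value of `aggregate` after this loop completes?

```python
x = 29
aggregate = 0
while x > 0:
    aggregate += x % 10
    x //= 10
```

Sum digits of 29
`aggregate` takes the values: 0 → 9 → 11

Answer: 11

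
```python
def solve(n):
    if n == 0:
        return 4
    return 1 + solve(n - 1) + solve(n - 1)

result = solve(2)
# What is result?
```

solve(n) = 1 + 2·solve(n-1), solve(0)=4. Closed form: (4+1)·2^2 - 1 = 19.

Answer: 19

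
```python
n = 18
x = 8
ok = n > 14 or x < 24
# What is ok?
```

Trace:
`n = 18` → n = 18
`x = 8` → x = 8
`ok = n > 14 or x < 24` → ok = True
So ok = True

Answer: True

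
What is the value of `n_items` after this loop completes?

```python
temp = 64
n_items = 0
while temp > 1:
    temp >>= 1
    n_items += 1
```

Count right shifts until 1
`n_items` takes the values: 0 → 1 → 2 → 3 → 4 → 5 → 6

Answer: 6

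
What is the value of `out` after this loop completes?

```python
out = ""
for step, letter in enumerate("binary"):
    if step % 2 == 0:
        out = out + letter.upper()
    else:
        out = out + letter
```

Uppercase even positions in 'binary'
`out` takes the values: "" → "B" → "Bi" → "BiN" → "BiNa" → "BiNaR" → "BiNaRy"

Answer: "BiNaRy"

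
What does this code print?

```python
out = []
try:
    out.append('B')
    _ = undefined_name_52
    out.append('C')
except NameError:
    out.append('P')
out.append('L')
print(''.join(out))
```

Execution trace: 'B' (try body) → 'P' (except NameError) → 'L' (after the try/except). Output: BPL

Answer: BPL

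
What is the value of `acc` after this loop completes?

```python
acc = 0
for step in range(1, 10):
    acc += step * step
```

Sum of squares 1² to 9² = 285
`acc` takes the values: 0 → 1 → 5 → 14 → 30 → 55 → 91 → 140 → 204 → 285

Answer: 285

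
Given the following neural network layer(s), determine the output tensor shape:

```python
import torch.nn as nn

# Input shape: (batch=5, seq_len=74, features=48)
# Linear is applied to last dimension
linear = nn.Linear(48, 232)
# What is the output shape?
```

Input: (5, 74, 48) -> Output: (5, 74, 232)

Answer: (5, 74, 232)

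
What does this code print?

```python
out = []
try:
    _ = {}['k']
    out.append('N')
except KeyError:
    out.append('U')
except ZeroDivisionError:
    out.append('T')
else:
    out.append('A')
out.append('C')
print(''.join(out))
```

Execution trace: 'U' (except KeyError) → 'C' (after the try/except). Output: UC

Answer: UC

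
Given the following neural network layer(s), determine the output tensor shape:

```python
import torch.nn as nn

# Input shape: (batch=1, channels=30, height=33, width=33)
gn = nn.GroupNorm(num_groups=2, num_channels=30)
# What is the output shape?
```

Input: (1, 30, 33, 33) -> Output: (1, 30, 33, 33)

Answer: (1, 30, 33, 33)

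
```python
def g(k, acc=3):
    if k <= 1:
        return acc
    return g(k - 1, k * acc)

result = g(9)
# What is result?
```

Accumulator trace (n, acc): (9, 3) -> (8, 27) -> (7, 216) -> (6, 1512) -> (5, 9072) -> (4, 45360) -> (3, 181440) -> (2, 544320) -> (1, 1088640) -> return 1088640

Answer: 1088640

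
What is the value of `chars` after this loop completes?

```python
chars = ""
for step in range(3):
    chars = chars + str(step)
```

Concatenate digits 0 to 2
`chars` takes the values: "" → "0" → "01" → "012"

Answer: "012"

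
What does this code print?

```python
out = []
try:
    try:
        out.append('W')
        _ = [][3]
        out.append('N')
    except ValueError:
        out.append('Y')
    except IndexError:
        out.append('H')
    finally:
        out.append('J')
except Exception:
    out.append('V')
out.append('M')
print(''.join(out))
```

Execution trace: 'W' (inner try body) → 'H' (inner except IndexError) → 'J' (inner finally) → 'M' (after the try/except). Output: WHJM

Answer: WHJM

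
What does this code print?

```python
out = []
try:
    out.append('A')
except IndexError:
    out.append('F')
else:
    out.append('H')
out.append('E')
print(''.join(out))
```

Execution trace: 'A' (try body, no exception) → 'H' (else) → 'E' (after the try/except). Output: AHE

Answer: AHE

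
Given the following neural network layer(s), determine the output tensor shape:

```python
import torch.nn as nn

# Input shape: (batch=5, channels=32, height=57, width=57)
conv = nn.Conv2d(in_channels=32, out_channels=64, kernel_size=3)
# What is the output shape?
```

Input: (5, 32, 57, 57) -> Output: (5, 64, 55, 55)

Answer: (5, 64, 55, 55)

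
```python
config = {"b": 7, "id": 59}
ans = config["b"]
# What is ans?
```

Trace:
`config = {"b": 7, "id": 59}` → config = {'b': 7, 'id': 59}
`ans = config["b"]` → ans = 7
So ans = 7

Answer: 7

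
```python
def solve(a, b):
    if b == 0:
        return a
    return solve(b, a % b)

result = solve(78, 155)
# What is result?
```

solve(78, 155) -> solve(155, 78) -> solve(78, 77) -> solve(77, 1) -> solve(1, 0) -> 1

Answer: 1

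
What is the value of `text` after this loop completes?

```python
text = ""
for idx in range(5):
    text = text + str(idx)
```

Concatenate digits 0 to 4
`text` takes the values: "" → "0" → "01" → "012" → "0123" → "01234"

Answer: "01234"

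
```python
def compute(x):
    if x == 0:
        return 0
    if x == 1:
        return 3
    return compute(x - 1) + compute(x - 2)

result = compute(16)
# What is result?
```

Build up from base cases: compute(0)=0, compute(1)=3, compute(2)=3, compute(3)=6, compute(4)=9, compute(5)=15, compute(6)=24, ..., compute(16)=2961

Answer: 2961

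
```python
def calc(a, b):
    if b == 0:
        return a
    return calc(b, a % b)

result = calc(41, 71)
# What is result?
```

calc(41, 71) -> calc(71, 41) -> calc(41, 30) -> calc(30, 11) -> calc(11, 8) -> calc(8, 3) -> calc(3, 2) -> calc(2, 1) -> calc(1, 0) -> 1

Answer: 1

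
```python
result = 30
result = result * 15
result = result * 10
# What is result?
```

Trace:
`result = 30` → result = 30
`result = result * 15` → result = 450
`result = result * 10` → result = 4500
So result = 4500

Answer: 4500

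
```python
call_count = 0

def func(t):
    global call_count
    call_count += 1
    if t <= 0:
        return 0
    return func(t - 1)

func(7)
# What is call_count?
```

Linear recursion stepping by 1: 8 calls from t=7 down to ≤0.

Answer: 8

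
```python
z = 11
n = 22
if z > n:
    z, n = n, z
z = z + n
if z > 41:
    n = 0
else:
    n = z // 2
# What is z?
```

Trace:
`z = 11` → z = 11
`n = 22` → n = 22
`if z > n: ...` → z > n is False → no variable changes
`z = z + n` → z = 33
`if z > 41: ...` → z > 41 is False, take else branch → n = 16
So z = 33

Answer: 33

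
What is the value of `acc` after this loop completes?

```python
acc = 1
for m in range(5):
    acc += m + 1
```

Start at 1, add 1 to 5 = 16
`acc` takes the values: 1 → 2 → 4 → 7 → 11 → 16

Answer: 16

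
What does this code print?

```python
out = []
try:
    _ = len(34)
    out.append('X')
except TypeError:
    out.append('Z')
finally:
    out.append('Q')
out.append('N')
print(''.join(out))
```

Execution trace: 'Z' (except TypeError) → 'Q' (finally) → 'N' (after the try/except). Output: ZQN

Answer: ZQN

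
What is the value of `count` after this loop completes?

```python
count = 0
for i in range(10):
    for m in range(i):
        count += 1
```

Triangle number: 0+1+2+...+9
`count` takes the values: 0 → 1 → 2 → 3 → 4 → 5 → 6 → 7 → 8 → 9 → 10 → 11 → 12 → 13 → 14 → 15 → 16 → 17 → 18 → 19 → 20 → 21 → 22 → 23 → 24 → 25 → 26 → 27 → 28 → 29 → … → 41 → 42 → 43 → 44 → 45

Answer: 45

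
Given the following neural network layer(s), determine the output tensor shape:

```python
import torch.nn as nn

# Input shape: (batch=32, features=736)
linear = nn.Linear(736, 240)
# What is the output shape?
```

Input: (32, 736) -> Output: (32, 240)

Answer: (32, 240)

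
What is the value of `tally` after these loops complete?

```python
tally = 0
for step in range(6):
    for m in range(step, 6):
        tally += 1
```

Upper triangle: 6 + 5 + ... + 1
`tally` takes the values: 0 → 1 → 2 → 3 → 4 → 5 → 6 → 7 → 8 → 9 → 10 → 11 → 12 → 13 → 14 → 15 → 16 → 17 → 18 → 19 → 20 → 21

Answer: 21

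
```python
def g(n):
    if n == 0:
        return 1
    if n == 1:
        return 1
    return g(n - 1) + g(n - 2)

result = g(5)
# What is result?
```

Build up from base cases: g(0)=1, g(1)=1, g(2)=2, g(3)=3, g(4)=5, g(5)=8

Answer: 8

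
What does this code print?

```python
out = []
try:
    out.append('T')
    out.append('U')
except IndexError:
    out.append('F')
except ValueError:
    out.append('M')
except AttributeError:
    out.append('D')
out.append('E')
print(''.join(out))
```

Execution trace: 'T' (try body) → 'U' (try body, no exception) → 'E' (after the try/except). Output: TUE

Answer: TUE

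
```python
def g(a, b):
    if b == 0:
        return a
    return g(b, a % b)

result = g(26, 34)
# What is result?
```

g(26, 34) -> g(34, 26) -> g(26, 8) -> g(8, 2) -> g(2, 0) -> 2

Answer: 2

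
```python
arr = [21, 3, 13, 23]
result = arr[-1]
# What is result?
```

Trace:
`arr = [21, 3, 13, 23]` → arr = [21, 3, 13, 23]
`result = arr[-1]` → result = 23
So result = 23

Answer: 23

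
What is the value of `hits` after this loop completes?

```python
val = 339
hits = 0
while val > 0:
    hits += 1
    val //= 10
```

Count digits by repeated division by 10
`hits` takes the values: 0 → 1 → 2 → 3

Answer: 3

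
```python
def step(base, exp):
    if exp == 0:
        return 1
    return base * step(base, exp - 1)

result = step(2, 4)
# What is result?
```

step(2, 4) = 2 * 2 * 2 * 2 = 16

Answer: 16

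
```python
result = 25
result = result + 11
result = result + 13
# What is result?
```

Trace:
`result = 25` → result = 25
`result = result + 11` → result = 36
`result = result + 13` → result = 49
So result = 49

Answer: 49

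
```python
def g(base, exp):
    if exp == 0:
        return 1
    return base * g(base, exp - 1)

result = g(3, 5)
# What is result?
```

g(3, 5) = 3 * 3 * 3 * 3 * 3 = 243

Answer: 243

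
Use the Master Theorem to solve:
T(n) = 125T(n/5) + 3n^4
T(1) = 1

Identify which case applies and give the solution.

a=125, b=5, f(n)=3n^4. log_5(125) = 3. Since c=4 > 3 and the regularity condition holds (125(n/5)^4 = (125/5^4)n^4 with 125/5^4 < 1), Case 3 applies: T(n) = Θ(f(n)) = O(n^4).

Answer: O(n^4) - Case 3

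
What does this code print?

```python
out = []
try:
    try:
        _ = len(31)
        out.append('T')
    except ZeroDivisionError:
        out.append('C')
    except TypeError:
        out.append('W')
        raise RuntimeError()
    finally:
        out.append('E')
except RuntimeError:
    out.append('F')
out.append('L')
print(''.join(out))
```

Execution trace: 'W' (inner except TypeError) → 'E' (inner finally) → 'F' (outer except RuntimeError) → 'L' (after the try/except). Output: WEFL

Answer: WEFL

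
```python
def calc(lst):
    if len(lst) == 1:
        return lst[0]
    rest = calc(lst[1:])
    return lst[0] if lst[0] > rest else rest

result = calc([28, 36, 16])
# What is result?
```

Recursive max over [28, 36, 16] = 36

Answer: 36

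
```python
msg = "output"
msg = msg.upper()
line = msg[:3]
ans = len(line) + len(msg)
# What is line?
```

Trace:
`msg = "output"` → msg = 'output'
`msg = msg.upper()` → msg = 'OUTPUT'
`line = msg[:3]` → line = 'OUT'
`ans = len(line) + len(msg)` → ans = 9
So line = 'OUT'

Answer: 'OUT'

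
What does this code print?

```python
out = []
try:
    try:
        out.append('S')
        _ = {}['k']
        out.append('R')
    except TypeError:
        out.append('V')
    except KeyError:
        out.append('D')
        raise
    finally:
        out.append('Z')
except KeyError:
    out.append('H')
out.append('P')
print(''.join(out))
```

Execution trace: 'S' (inner try body) → 'D' (inner except KeyError) → 'Z' (inner finally) → 'H' (outer except KeyError) → 'P' (after the try/except). Output: SDZHP

Answer: SDZHP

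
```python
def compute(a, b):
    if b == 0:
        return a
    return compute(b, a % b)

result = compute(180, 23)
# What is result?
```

compute(180, 23) -> compute(23, 19) -> compute(19, 4) -> compute(4, 3) -> compute(3, 1) -> compute(1, 0) -> 1

Answer: 1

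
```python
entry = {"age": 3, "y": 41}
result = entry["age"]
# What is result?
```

Trace:
`entry = {"age": 3, "y": 41}` → entry = {'age': 3, 'y': 41}
`result = entry["age"]` → result = 3
So result = 3

Answer: 3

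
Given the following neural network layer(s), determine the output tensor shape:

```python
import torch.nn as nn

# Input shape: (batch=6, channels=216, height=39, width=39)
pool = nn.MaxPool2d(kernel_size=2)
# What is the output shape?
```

Input: (6, 216, 39, 39) -> Output: (6, 216, 19, 19)

Answer: (6, 216, 19, 19)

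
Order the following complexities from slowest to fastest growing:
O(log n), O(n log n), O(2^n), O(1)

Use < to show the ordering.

Ordered by growth rate: O(1) < O(log n) < O(n log n) < O(2^n)

Answer: O(1) < O(log n) < O(n log n) < O(2^n)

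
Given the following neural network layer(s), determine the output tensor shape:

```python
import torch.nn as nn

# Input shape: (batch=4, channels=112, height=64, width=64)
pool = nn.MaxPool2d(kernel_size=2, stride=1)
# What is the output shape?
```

Input: (4, 112, 64, 64) -> Output: (4, 112, 63, 63)

Answer: (4, 112, 63, 63)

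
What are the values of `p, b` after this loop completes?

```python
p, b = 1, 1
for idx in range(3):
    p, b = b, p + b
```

Fibonacci: after 3 iterations
`p, b` takes the values: (1, 1) → (1, 2) → (2, 3) → (3, 5)

Answer: 3, 5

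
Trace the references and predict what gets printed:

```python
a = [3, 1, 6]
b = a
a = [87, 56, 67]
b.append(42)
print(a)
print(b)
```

Key concept: rebinding vs mutation: a is rebound to a new list, b still points at the original.
Step by step:
`a = [3, 1, 6]` → a = [3, 1, 6]
`b = a` → b = [3, 1, 6] (same object as a)
`a = [87, 56, 67]` → a = [87, 56, 67]
`b.append(42)` → b = [3, 1, 6, 42]
`print(a)` → prints [87, 56, 67]
`print(b)` → prints [3, 1, 6, 42]

Answer:
[87, 56, 67]
[3, 1, 6, 42]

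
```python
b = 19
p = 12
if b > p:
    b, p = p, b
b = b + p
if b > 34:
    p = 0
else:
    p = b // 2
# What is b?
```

Trace:
`b = 19` → b = 19
`p = 12` → p = 12
`if b > p: ...` → b > p is True → b = 12; p = 19
`b = b + p` → b = 31
`if b > 34: ...` → b > 34 is False, take else branch → p = 15
So b = 31

Answer: 31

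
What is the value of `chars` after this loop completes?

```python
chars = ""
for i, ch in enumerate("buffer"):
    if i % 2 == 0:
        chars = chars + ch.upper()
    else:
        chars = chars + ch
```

Uppercase even positions in 'buffer'
`chars` takes the values: "" → "B" → "Bu" → "BuF" → "BuFf" → "BuFfE" → "BuFfEr"

Answer: "BuFfEr"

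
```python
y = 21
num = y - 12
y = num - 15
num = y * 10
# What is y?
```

Trace:
`y = 21` → y = 21
`num = y - 12` → num = 9
`y = num - 15` → y = -6
`num = y * 10` → num = -60
So y = -6

Answer: -6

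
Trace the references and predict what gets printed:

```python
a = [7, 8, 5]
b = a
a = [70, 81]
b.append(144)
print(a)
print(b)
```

Key concept: rebinding vs mutation: a is rebound to a new list, b still points at the original.
Step by step:
`a = [7, 8, 5]` → a = [7, 8, 5]
`b = a` → b = [7, 8, 5] (same object as a)
`a = [70, 81]` → a = [70, 81]
`b.append(144)` → b = [7, 8, 5, 144]
`print(a)` → prints [70, 81]
`print(b)` → prints [7, 8, 5, 144]

Answer:
[70, 81]
[7, 8, 5, 144]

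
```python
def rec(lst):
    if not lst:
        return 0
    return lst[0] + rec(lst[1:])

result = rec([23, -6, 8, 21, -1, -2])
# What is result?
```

23 + (-6) + 8 + 21 + (-1) + (-2) + 0 = 43

Answer: 43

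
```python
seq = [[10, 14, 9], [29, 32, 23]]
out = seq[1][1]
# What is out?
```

Trace:
`seq = [[10, 14, 9], [29, 32, 23]]` → seq = [[10, 14, 9], [29, 32, 23]]
`out = seq[1][1]` → out = 32
So out = 32

Answer: 32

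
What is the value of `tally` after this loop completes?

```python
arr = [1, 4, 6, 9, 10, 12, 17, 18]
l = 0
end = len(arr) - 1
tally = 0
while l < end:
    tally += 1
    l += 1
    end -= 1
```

Iterations until pointers meet (list length 8)
`tally` takes the values: 0 → 1 → 2 → 3 → 4

Answer: 4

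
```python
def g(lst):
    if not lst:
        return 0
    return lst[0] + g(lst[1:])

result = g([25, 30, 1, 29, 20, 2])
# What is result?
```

25 + 30 + 1 + 29 + 20 + 2 + 0 = 107

Answer: 107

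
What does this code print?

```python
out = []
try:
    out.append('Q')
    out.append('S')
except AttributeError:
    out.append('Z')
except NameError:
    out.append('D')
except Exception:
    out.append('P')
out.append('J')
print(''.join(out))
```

Execution trace: 'Q' (try body) → 'S' (try body, no exception) → 'J' (after the try/except). Output: QSJ

Answer: QSJ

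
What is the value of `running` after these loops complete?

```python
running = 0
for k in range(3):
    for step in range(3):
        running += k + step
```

Sum of all k+step for k,step in 3x3
`running` takes the values: 0 → 1 → 3 → 4 → 6 → 9 → 11 → 14 → 18

Answer: 18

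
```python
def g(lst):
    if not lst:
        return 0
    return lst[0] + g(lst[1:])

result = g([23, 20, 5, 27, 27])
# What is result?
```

23 + 20 + 5 + 27 + 27 + 0 = 102

Answer: 102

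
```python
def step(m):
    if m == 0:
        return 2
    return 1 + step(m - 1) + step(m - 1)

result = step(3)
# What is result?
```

step(m) = 1 + 2·step(m-1), step(0)=2. Closed form: (2+1)·2^3 - 1 = 23.

Answer: 23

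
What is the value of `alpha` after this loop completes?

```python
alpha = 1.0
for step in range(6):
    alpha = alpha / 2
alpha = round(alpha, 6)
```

Halving LR 6 times: 1 / 2^6
`alpha` takes the values: 1.0 → 0.5 → 0.25 → 0.125 → 0.0625 → 0.03125 → 0.015625

Answer: 0.015625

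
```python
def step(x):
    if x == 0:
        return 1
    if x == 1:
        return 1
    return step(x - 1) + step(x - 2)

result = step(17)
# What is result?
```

Build up from base cases: step(0)=1, step(1)=1, step(2)=2, step(3)=3, step(4)=5, step(5)=8, step(6)=13, ..., step(17)=2584

Answer: 2584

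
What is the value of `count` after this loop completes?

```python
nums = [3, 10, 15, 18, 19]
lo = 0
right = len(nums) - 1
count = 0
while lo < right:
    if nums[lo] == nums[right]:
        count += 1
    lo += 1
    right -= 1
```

Count matching pairs from ends
`count` takes the values: 0

Answer: 0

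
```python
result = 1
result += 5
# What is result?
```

Trace:
`result = 1` → result = 1
`result += 5` → result = 6
So result = 6

Answer: 6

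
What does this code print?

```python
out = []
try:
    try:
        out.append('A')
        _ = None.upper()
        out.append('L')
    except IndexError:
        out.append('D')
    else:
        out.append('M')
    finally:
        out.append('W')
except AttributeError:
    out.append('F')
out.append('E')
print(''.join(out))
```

Execution trace: 'A' (inner try body) → 'W' (inner finally) → 'F' (outer except AttributeError) → 'E' (after the try/except). Output: AWFE

Answer: AWFE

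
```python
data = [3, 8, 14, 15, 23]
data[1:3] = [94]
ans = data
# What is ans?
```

Trace:
`data = [3, 8, 14, 15, 23]` → data = [3, 8, 14, 15, 23]
`data[1:3] = [94]` → data = [3, 94, 15, 23]
`ans = data` → ans = [3, 94, 15, 23]
So ans = [3, 94, 15, 23]

Answer: [3, 94, 15, 23]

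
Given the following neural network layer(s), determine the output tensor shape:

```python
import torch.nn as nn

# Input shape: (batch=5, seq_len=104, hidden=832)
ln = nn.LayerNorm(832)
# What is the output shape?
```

Input: (5, 104, 832) -> Output: (5, 104, 832)

Answer: (5, 104, 832)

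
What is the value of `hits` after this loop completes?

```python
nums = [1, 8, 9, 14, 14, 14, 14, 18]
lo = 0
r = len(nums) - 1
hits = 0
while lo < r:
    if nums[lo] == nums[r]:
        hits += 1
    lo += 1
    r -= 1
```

Count matching pairs from ends
`hits` takes the values: 0 → 1

Answer: 1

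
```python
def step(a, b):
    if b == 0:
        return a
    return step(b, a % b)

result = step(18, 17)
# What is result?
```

step(18, 17) -> step(17, 1) -> step(1, 0) -> 1

Answer: 1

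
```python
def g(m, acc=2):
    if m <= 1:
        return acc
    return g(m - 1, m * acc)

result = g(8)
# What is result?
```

Accumulator trace (n, acc): (8, 2) -> (7, 16) -> (6, 112) -> (5, 672) -> (4, 3360) -> (3, 13440) -> (2, 40320) -> (1, 80640) -> return 80640

Answer: 80640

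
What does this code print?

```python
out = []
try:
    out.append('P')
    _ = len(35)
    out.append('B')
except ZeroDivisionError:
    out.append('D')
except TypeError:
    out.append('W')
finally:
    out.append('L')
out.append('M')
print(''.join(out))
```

Execution trace: 'P' (try body) → 'W' (except TypeError) → 'L' (finally) → 'M' (after the try/except). Output: PWLM

Answer: PWLM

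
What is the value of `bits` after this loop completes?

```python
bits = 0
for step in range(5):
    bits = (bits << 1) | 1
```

Build 5 consecutive 1-bits: 0b11111
`bits` takes the values: 0 → 1 → 3 → 7 → 15 → 31

Answer: 31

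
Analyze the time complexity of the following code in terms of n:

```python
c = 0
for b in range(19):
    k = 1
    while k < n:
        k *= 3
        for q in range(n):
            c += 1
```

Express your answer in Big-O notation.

Each loop level contributes: 1 × log n × n. Multiplying the contributions gives O(n log n).

Answer: O(n log n)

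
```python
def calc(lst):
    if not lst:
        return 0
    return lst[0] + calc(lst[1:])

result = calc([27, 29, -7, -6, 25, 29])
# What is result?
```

27 + 29 + (-7) + (-6) + 25 + 29 + 0 = 97

Answer: 97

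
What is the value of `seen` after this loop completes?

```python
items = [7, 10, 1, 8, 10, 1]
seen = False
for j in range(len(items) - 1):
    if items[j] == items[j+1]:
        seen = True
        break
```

Check consecutive duplicates in [7, 10, 1, 8, 10, 1]
`seen` takes the values: False

Answer: False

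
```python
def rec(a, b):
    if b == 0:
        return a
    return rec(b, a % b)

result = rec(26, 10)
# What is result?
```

rec(26, 10) -> rec(10, 6) -> rec(6, 4) -> rec(4, 2) -> rec(2, 0) -> 2

Answer: 2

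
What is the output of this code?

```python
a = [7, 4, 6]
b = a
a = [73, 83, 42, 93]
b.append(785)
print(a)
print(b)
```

Key concept: rebinding vs mutation: a is rebound to a new list, b still points at the original.
Step by step:
`a = [7, 4, 6]` → a = [7, 4, 6]
`b = a` → b = [7, 4, 6] (same object as a)
`a = [73, 83, 42, 93]` → a = [73, 83, 42, 93]
`b.append(785)` → b = [7, 4, 6, 785]
`print(a)` → prints [73, 83, 42, 93]
`print(b)` → prints [7, 4, 6, 785]

Answer:
[73, 83, 42, 93]
[7, 4, 6, 785]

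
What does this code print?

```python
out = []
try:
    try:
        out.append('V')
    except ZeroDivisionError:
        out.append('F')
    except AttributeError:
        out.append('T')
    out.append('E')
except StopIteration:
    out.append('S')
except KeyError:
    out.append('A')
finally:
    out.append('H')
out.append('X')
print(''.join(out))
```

Execution trace: 'V' (inner try body, no exception) → 'E' (try body, no exception) → 'H' (finally) → 'X' (after the try/except). Output: VEHX

Answer: VEHX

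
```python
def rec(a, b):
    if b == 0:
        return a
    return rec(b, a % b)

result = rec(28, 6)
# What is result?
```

rec(28, 6) -> rec(6, 4) -> rec(4, 2) -> rec(2, 0) -> 2

Answer: 2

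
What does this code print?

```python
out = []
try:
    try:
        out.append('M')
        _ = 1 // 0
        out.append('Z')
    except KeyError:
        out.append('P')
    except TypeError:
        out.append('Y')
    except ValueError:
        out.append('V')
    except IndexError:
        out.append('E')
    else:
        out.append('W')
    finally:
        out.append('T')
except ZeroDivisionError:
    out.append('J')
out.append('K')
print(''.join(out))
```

Execution trace: 'M' (try body) → 'T' (finally) → 'J' (outer except ZeroDivisionError) → 'K' (after the try/except). Output: MTJK

Answer: MTJK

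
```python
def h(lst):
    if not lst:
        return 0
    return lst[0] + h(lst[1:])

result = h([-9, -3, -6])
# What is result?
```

(-9) + (-3) + (-6) + 0 = -18

Answer: -18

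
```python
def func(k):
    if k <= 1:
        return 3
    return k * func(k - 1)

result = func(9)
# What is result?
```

func(9) = 9 * 8 * 7 * 6 * 5 * 4 * 3 * 2 * 3 = 1088640

Answer: 1088640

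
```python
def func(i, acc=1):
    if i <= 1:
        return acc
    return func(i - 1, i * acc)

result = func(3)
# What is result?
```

Accumulator trace (n, acc): (3, 1) -> (2, 3) -> (1, 6) -> return 6

Answer: 6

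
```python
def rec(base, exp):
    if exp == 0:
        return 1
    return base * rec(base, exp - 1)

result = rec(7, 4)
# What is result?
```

rec(7, 4) = 7 * 7 * 7 * 7 = 2401

Answer: 2401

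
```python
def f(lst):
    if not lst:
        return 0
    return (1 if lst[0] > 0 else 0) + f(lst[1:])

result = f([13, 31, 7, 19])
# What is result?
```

Count of positive elements in [13, 31, 7, 19] = 4

Answer: 4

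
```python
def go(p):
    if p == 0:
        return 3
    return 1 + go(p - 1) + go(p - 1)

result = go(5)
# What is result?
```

go(p) = 1 + 2·go(p-1), go(0)=3. Closed form: (3+1)·2^5 - 1 = 127.

Answer: 127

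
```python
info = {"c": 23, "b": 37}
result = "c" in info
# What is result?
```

Trace:
`info = {"c": 23, "b": 37}` → info = {'c': 23, 'b': 37}
`result = "c" in info` → result = True
So result = True

Answer: True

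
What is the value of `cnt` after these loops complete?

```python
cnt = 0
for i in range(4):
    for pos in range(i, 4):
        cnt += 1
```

Upper triangle: 4 + 3 + ... + 1
`cnt` takes the values: 0 → 1 → 2 → 3 → 4 → 5 → 6 → 7 → 8 → 9 → 10

Answer: 10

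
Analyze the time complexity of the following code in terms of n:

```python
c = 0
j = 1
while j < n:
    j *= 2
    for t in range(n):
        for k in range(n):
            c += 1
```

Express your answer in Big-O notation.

Each loop level contributes: log n × n × n. Multiplying the contributions gives O(n^2 log n).

Answer: O(n^2 log n)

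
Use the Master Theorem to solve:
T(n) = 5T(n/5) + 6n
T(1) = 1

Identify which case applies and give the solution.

a=5, b=5, f(n)=6n. log_5(5) = 1. Since c=1 = 1, Case 2 applies: T(n) = Θ(n^log_b(a) · log n) = O(n log n).

Answer: O(n log n) - Case 2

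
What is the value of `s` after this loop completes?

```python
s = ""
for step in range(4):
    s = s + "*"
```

Repeat '*' 4 times
`s` takes the values: "" → "*" → "**" → "***" → "****"

Answer: "****"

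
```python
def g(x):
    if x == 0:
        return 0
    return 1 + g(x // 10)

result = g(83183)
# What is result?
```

Count of digits of 83183: 5

Answer: 5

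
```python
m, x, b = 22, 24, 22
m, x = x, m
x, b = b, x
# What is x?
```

Trace:
`m, x, b = 22, 24, 22` → m = 22; x = 24; b = 22
`m, x = x, m` → m = 24; x = 22
`x, b = b, x` → x = 22; b = 22
So x = 22

Answer: 22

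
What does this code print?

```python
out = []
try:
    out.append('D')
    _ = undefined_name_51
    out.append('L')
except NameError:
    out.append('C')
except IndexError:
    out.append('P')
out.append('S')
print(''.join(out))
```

Execution trace: 'D' (try body) → 'C' (except NameError) → 'S' (after the try/except). Output: DCS

Answer: DCS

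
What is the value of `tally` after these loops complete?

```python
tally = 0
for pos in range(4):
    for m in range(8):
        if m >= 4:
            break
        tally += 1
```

Inner breaks at 4, outer runs 4 times
`tally` takes the values: 0 → 1 → 2 → 3 → 4 → 5 → 6 → 7 → 8 → 9 → 10 → 11 → 12 → 13 → 14 → 15 → 16

Answer: 16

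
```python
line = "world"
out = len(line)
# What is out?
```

Trace:
`line = "world"` → line = 'world'
`out = len(line)` → out = 5
So out = 5

Answer: 5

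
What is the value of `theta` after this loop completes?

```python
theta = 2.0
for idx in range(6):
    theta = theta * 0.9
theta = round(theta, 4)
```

Exponential decay: 2.0 * 0.9^6
`theta` takes the values: 2.0 → 1.8 → 1.62 → 1.458 → 1.3122 → 1.18098 → 1.062882 → 1.0629

Answer: 1.0629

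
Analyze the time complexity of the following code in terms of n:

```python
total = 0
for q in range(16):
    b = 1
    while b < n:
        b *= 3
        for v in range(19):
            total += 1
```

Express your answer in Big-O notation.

Each loop level contributes: 1 × log n × 1. Multiplying the contributions gives O(log n).

Answer: O(log n)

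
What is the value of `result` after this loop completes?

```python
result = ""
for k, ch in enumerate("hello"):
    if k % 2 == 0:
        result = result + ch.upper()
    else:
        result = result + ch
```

Uppercase even positions in 'hello'
`result` takes the values: "" → "H" → "He" → "HeL" → "HeLl" → "HeLlO"

Answer: "HeLlO"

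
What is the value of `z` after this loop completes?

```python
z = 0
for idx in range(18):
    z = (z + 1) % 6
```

Increment mod 6, 18 times = 0
`z` takes the values: 0 → 1 → 2 → 3 → 4 → 5 → 0 → 1 → 2 → 3 → 4 → 5 → 0 → 1 → 2 → 3 → 4 → 5 → 0

Answer: 0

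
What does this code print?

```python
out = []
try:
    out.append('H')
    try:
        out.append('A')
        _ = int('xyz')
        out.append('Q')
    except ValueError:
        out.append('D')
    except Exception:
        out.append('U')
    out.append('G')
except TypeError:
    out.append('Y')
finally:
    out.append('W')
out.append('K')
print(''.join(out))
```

Execution trace: 'H' (try body) → 'A' (inner try body) → 'D' (inner except ValueError) → 'G' (try body, no exception) → 'W' (finally) → 'K' (after the try/except). Output: HADGWK

Answer: HADGWK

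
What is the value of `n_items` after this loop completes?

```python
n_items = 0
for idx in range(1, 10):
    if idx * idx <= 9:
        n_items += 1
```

Count numbers where idx² ≤ 9
`n_items` takes the values: 0 → 1 → 2 → 3

Answer: 3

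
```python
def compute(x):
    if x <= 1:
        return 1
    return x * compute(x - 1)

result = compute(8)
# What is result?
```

compute(8) = 8 * 7 * 6 * 5 * 4 * 3 * 2 * 1 = 40320

Answer: 40320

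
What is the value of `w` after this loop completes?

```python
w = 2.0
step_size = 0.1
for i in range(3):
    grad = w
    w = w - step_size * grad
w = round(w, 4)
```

Gradient descent: w = 2.0 * (1 - 0.1)^3
`w` takes the values: 2.0 → 1.8 → 1.62 → 1.458

Answer: 1.458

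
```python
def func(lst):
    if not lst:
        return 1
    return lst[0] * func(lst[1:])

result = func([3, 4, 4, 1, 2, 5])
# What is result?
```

Product over [3, 4, 4, 1, 2, 5] = 3 * 4 * 4 * 1 * 2 * 5 = 480

Answer: 480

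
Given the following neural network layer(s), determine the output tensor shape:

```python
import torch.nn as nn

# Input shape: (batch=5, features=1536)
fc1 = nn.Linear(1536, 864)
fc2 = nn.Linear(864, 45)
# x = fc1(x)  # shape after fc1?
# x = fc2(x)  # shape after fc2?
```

Input: (5, 1536) -> after fc1: (5, 864) -> Output: (5, 45)

Answer: (5, 45)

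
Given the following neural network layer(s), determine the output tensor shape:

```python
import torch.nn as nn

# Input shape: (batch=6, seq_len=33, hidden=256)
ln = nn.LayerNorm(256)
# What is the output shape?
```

Input: (6, 33, 256) -> Output: (6, 33, 256)

Answer: (6, 33, 256)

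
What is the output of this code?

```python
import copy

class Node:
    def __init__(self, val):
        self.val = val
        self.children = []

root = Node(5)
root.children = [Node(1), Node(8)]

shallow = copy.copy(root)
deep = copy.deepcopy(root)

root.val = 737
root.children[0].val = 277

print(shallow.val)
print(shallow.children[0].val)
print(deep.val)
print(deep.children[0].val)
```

Key concept: deep copy with custom objects.
Step by step:
`root = Node(5)` → root = Node(val=5, children=[])
`root.children = [Node(1), Node(8)]` → root = Node(val=5, children=[Node(val=1, children=[]), Node(val=8, children=[])])
`shallow = copy.copy(root)` → shallow = Node(val=5, children=[Node(val=1, children=[]), Node(val=8, children=[])])
`deep = copy.deepcopy(root)` → deep = Node(val=5, children=[Node(val=1, children=[]), Node(val=8, children=[])])
`root.val = 737` → root = Node(val=737, children=[Node(val=1, children=[]), Node(val=8, children=[])])
`root.children[0].val = 277` → root = Node(val=737, children=[Node(val=277, children=[]), Node(val=8, children=[])]); shallow = Node(val=5, children=[Node(val=277, children=[]), Node(val=8, children=[])])
`print(shallow.val)` → prints 5
`print(shallow.children[0].val)` → prints 277
`print(deep.val)` → prints 5
`print(deep.children[0].val)` → prints 1

Answer:
5
277
5
1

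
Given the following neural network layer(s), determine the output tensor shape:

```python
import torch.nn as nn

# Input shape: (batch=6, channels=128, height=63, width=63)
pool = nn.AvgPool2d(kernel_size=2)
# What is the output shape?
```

Input: (6, 128, 63, 63) -> Output: (6, 128, 31, 31)

Answer: (6, 128, 31, 31)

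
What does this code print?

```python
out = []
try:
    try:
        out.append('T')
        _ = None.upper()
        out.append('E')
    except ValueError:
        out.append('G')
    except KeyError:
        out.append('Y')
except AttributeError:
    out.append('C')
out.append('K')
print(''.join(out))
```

Execution trace: 'T' (try body) → 'C' (outer except AttributeError) → 'K' (after the try/except). Output: TCK

Answer: TCK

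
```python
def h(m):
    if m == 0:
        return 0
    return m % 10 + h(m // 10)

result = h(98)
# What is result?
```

Sum of digits of 98: 8 + 9 = 17

Answer: 17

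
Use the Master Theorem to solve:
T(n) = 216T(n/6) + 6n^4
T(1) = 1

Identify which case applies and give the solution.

a=216, b=6, f(n)=6n^4. log_6(216) = 3. Since c=4 > 3 and the regularity condition holds (216(n/6)^4 = (216/6^4)n^4 with 216/6^4 < 1), Case 3 applies: T(n) = Θ(f(n)) = O(n^4).

Answer: O(n^4) - Case 3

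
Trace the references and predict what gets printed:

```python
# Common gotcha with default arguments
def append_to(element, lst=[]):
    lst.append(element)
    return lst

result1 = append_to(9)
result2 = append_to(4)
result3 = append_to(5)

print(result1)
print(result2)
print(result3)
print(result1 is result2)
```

Key concept: mutable default argument gotcha.
Step by step:
`result1 = append_to(9)` → result1 = [9]
`result2 = append_to(4)` → result1 = [9, 4] (same object as result2); result2 = [9, 4] (same object as result1)
`result3 = append_to(5)` → result1 = [9, 4, 5] (same object as result2, result3); result2 = [9, 4, 5] (same object as result1, result3); result3 = [9, 4, 5] (same object as result1, result2)
`print(result1)` → prints [9, 4, 5]
`print(result2)` → prints [9, 4, 5]
`print(result3)` → prints [9, 4, 5]
`print(result1 is result2)` → prints True

Answer:
[9, 4, 5]
[9, 4, 5]
[9, 4, 5]
True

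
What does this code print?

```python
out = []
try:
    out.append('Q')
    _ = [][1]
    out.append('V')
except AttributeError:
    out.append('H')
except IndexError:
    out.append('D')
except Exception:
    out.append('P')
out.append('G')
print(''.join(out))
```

Execution trace: 'Q' (try body) → 'D' (except IndexError) → 'G' (after the try/except). Output: QDG

Answer: QDG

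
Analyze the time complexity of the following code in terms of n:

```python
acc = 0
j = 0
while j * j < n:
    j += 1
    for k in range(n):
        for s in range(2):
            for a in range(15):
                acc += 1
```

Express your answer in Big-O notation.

Each loop level contributes: √n × n × 1 × 1. Multiplying the contributions gives O(n√n).

Answer: O(n√n)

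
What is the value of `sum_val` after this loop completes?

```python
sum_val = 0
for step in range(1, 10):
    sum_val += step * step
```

Sum of squares 1² to 9² = 285
`sum_val` takes the values: 0 → 1 → 5 → 14 → 30 → 55 → 91 → 140 → 204 → 285

Answer: 285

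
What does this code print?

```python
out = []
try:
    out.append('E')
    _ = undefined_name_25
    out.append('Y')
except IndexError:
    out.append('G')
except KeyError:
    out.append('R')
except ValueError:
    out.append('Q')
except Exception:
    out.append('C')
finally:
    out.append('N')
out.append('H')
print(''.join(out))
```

Execution trace: 'E' (try body) → 'C' (except Exception) → 'N' (finally) → 'H' (after the try/except). Output: ECNH

Answer: ECNH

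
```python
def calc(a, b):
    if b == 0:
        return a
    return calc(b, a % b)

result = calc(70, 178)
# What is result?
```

calc(70, 178) -> calc(178, 70) -> calc(70, 38) -> calc(38, 32) -> calc(32, 6) -> calc(6, 2) -> calc(2, 0) -> 2

Answer: 2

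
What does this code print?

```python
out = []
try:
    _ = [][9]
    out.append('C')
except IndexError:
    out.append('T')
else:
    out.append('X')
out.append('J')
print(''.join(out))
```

Execution trace: 'T' (except IndexError) → 'J' (after the try/except). Output: TJ

Answer: TJ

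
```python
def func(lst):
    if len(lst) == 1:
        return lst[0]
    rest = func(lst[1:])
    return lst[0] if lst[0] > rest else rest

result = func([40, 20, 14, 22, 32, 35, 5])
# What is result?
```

Recursive max over [40, 20, 14, 22, 32, 35, 5] = 40

Answer: 40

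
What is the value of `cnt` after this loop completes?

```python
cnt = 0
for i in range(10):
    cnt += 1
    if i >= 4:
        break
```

Loop breaks when i reaches 4, cnt is 5
`cnt` takes the values: 0 → 1 → 2 → 3 → 4 → 5

Answer: 5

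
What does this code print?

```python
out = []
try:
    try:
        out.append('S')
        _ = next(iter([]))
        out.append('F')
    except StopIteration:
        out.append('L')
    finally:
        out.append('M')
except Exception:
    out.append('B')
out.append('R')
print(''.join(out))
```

Execution trace: 'S' (inner try body) → 'L' (inner except StopIteration) → 'M' (inner finally) → 'R' (after the try/except). Output: SLMR

Answer: SLMR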